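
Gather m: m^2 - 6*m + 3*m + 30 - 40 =m^2 - 3*m - 10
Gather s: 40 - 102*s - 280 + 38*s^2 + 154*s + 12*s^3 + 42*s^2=12*s^3 + 80*s^2 + 52*s - 240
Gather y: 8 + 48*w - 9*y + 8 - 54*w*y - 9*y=48*w + y*(-54*w - 18) + 16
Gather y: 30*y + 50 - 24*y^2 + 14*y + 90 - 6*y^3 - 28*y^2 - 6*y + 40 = -6*y^3 - 52*y^2 + 38*y + 180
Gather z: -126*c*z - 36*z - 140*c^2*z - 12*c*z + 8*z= z*(-140*c^2 - 138*c - 28)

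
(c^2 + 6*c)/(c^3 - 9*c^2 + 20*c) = (c + 6)/(c^2 - 9*c + 20)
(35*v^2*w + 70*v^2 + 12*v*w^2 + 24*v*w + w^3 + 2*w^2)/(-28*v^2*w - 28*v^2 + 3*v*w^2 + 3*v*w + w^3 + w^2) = (-5*v*w - 10*v - w^2 - 2*w)/(4*v*w + 4*v - w^2 - w)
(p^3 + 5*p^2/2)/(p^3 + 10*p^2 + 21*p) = p*(2*p + 5)/(2*(p^2 + 10*p + 21))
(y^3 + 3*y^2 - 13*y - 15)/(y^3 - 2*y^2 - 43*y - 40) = (y - 3)/(y - 8)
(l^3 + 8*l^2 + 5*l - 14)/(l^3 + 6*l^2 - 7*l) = (l + 2)/l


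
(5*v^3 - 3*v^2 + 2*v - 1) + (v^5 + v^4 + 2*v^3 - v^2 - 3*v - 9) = v^5 + v^4 + 7*v^3 - 4*v^2 - v - 10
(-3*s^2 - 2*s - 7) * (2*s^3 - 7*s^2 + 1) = -6*s^5 + 17*s^4 + 46*s^2 - 2*s - 7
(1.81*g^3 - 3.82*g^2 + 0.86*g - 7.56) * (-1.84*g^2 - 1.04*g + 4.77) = -3.3304*g^5 + 5.1464*g^4 + 11.0241*g^3 - 5.2054*g^2 + 11.9646*g - 36.0612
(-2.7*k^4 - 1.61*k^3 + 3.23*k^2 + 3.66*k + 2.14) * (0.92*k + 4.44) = -2.484*k^5 - 13.4692*k^4 - 4.1768*k^3 + 17.7084*k^2 + 18.2192*k + 9.5016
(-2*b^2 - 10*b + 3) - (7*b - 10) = -2*b^2 - 17*b + 13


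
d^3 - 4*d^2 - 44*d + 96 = (d - 8)*(d - 2)*(d + 6)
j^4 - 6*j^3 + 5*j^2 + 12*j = j*(j - 4)*(j - 3)*(j + 1)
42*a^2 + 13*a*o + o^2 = (6*a + o)*(7*a + o)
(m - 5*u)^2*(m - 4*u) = m^3 - 14*m^2*u + 65*m*u^2 - 100*u^3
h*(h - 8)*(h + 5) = h^3 - 3*h^2 - 40*h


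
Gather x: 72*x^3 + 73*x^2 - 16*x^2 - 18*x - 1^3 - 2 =72*x^3 + 57*x^2 - 18*x - 3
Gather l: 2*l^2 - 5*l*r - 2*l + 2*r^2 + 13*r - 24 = 2*l^2 + l*(-5*r - 2) + 2*r^2 + 13*r - 24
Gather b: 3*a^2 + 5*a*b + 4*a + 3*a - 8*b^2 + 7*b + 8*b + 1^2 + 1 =3*a^2 + 7*a - 8*b^2 + b*(5*a + 15) + 2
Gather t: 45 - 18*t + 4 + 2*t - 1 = 48 - 16*t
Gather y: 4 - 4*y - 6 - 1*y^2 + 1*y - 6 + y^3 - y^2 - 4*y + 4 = y^3 - 2*y^2 - 7*y - 4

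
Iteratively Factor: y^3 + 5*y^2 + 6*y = (y + 2)*(y^2 + 3*y) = (y + 2)*(y + 3)*(y)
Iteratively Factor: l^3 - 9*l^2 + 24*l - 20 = (l - 2)*(l^2 - 7*l + 10) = (l - 5)*(l - 2)*(l - 2)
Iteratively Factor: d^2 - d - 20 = (d + 4)*(d - 5)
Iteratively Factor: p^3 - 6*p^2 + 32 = (p + 2)*(p^2 - 8*p + 16) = (p - 4)*(p + 2)*(p - 4)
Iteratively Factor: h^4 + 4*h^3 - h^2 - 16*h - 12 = (h + 1)*(h^3 + 3*h^2 - 4*h - 12) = (h + 1)*(h + 2)*(h^2 + h - 6) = (h - 2)*(h + 1)*(h + 2)*(h + 3)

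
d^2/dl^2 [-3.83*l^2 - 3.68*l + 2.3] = -7.66000000000000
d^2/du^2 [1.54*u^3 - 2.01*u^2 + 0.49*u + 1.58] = 9.24*u - 4.02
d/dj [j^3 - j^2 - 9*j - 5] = 3*j^2 - 2*j - 9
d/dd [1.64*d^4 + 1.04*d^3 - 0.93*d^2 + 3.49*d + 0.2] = 6.56*d^3 + 3.12*d^2 - 1.86*d + 3.49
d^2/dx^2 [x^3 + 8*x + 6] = 6*x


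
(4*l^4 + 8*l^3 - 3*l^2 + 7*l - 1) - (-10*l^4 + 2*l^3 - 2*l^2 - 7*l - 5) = 14*l^4 + 6*l^3 - l^2 + 14*l + 4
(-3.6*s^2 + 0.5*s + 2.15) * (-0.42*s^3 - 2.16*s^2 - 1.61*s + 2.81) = 1.512*s^5 + 7.566*s^4 + 3.813*s^3 - 15.565*s^2 - 2.0565*s + 6.0415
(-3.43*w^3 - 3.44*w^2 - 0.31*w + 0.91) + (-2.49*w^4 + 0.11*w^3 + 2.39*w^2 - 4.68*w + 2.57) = -2.49*w^4 - 3.32*w^3 - 1.05*w^2 - 4.99*w + 3.48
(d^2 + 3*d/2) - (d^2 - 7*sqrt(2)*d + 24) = 3*d/2 + 7*sqrt(2)*d - 24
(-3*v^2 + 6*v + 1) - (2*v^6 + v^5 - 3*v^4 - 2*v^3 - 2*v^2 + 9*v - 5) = -2*v^6 - v^5 + 3*v^4 + 2*v^3 - v^2 - 3*v + 6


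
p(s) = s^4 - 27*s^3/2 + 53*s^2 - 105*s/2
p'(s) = 4*s^3 - 81*s^2/2 + 106*s - 105/2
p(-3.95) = 2109.75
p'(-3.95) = -1349.62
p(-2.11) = 493.38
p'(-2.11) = -494.05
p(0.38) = -13.02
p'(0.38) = -17.85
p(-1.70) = 317.10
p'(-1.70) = -369.40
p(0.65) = -15.26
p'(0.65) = 0.39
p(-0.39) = 29.36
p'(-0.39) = -100.24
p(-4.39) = 2765.47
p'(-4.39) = -1636.78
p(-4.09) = 2304.79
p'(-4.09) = -1437.20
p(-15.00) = 108900.00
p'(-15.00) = -24255.00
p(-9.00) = 21168.00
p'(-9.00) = -7203.00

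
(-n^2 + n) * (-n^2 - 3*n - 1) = n^4 + 2*n^3 - 2*n^2 - n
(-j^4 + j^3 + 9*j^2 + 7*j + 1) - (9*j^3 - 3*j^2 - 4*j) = -j^4 - 8*j^3 + 12*j^2 + 11*j + 1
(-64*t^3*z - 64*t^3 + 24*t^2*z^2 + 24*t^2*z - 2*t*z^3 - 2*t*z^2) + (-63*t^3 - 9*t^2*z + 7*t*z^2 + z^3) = -64*t^3*z - 127*t^3 + 24*t^2*z^2 + 15*t^2*z - 2*t*z^3 + 5*t*z^2 + z^3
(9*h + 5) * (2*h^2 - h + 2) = 18*h^3 + h^2 + 13*h + 10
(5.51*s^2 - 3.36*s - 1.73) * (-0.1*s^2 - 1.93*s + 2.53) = -0.551*s^4 - 10.2983*s^3 + 20.5981*s^2 - 5.1619*s - 4.3769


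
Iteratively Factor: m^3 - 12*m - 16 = (m + 2)*(m^2 - 2*m - 8) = (m - 4)*(m + 2)*(m + 2)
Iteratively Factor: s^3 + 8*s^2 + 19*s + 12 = (s + 1)*(s^2 + 7*s + 12) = (s + 1)*(s + 4)*(s + 3)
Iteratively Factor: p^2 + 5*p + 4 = (p + 1)*(p + 4)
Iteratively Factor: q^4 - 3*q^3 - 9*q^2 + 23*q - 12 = (q - 4)*(q^3 + q^2 - 5*q + 3) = (q - 4)*(q + 3)*(q^2 - 2*q + 1) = (q - 4)*(q - 1)*(q + 3)*(q - 1)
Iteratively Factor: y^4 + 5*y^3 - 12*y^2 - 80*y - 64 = (y - 4)*(y^3 + 9*y^2 + 24*y + 16) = (y - 4)*(y + 4)*(y^2 + 5*y + 4) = (y - 4)*(y + 4)^2*(y + 1)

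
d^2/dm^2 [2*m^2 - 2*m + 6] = 4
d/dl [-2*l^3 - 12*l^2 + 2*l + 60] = -6*l^2 - 24*l + 2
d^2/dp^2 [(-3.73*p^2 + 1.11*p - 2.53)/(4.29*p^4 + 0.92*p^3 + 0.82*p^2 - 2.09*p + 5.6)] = (-411.883758*p^8 + 156.813228*p^7 - 841.223648*p^6 - 671.819184*p^5 + 1986.43743*p^4 - 211.120144*p^3 + 782.494032*p^2 + 73.640124*p - 206.829786)/(78.953589*p^12 + 50.795316*p^11 + 56.167254*p^10 - 95.196763*p^9 + 270.43194*p^8 + 85.048164*p^7 + 179.726239*p^6 - 268.073112*p^5 + 361.038966*p^4 + 19.840591*p^3 + 150.52968*p^2 - 196.6272*p + 175.616)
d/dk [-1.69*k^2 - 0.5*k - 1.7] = -3.38*k - 0.5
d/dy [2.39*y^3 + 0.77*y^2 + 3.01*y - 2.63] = 7.17*y^2 + 1.54*y + 3.01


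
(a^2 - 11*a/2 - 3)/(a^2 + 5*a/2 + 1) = (a - 6)/(a + 2)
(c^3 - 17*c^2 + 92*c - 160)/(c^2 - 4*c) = c - 13 + 40/c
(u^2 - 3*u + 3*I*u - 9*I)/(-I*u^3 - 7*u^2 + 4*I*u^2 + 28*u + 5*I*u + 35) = (I*u^2 - 3*u*(1 + I) + 9)/(u^3 - u^2*(4 + 7*I) + u*(-5 + 28*I) + 35*I)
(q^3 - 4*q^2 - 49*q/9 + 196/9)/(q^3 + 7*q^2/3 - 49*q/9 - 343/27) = 3*(q - 4)/(3*q + 7)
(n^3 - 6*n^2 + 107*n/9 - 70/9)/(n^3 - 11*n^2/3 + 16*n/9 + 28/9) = (3*n - 5)/(3*n + 2)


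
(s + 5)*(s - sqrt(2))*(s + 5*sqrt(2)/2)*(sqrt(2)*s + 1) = sqrt(2)*s^4 + 4*s^3 + 5*sqrt(2)*s^3 - 7*sqrt(2)*s^2/2 + 20*s^2 - 35*sqrt(2)*s/2 - 5*s - 25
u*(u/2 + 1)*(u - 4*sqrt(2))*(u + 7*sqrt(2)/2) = u^4/2 - sqrt(2)*u^3/4 + u^3 - 14*u^2 - sqrt(2)*u^2/2 - 28*u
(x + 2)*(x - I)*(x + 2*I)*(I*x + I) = I*x^4 - x^3 + 3*I*x^3 - 3*x^2 + 4*I*x^2 - 2*x + 6*I*x + 4*I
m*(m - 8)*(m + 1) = m^3 - 7*m^2 - 8*m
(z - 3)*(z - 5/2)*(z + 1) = z^3 - 9*z^2/2 + 2*z + 15/2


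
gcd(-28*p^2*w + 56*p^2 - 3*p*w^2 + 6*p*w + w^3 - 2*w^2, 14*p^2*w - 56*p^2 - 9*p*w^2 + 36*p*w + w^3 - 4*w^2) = 7*p - w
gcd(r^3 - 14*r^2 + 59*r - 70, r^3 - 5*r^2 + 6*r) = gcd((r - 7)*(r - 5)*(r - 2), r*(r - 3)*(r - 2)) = r - 2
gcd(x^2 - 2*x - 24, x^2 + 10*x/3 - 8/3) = x + 4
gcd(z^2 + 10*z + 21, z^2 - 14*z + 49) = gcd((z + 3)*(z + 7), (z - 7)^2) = 1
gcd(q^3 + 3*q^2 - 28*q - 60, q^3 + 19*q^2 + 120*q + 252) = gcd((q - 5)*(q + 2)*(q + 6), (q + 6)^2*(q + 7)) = q + 6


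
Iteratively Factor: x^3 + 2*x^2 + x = (x + 1)*(x^2 + x) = x*(x + 1)*(x + 1)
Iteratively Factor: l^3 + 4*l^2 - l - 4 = (l - 1)*(l^2 + 5*l + 4) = (l - 1)*(l + 4)*(l + 1)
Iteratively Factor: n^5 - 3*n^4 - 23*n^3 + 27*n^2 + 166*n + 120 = (n - 5)*(n^4 + 2*n^3 - 13*n^2 - 38*n - 24) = (n - 5)*(n + 2)*(n^3 - 13*n - 12) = (n - 5)*(n + 1)*(n + 2)*(n^2 - n - 12) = (n - 5)*(n + 1)*(n + 2)*(n + 3)*(n - 4)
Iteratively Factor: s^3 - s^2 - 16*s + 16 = (s - 1)*(s^2 - 16) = (s - 4)*(s - 1)*(s + 4)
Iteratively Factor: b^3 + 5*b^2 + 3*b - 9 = (b + 3)*(b^2 + 2*b - 3) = (b + 3)^2*(b - 1)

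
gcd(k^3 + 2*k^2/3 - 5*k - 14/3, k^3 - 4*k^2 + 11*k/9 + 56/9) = k^2 - 4*k/3 - 7/3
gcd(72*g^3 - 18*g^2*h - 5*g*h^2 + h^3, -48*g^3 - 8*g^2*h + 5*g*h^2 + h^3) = 12*g^2 - g*h - h^2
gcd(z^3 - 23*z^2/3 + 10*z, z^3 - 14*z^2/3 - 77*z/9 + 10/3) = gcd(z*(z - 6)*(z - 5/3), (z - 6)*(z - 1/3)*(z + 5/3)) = z - 6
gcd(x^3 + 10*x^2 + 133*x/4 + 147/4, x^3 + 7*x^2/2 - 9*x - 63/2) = x^2 + 13*x/2 + 21/2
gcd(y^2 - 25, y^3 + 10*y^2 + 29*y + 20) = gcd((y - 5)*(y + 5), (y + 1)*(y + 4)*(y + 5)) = y + 5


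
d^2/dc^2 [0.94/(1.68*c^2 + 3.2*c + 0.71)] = (-5.306112*c^2 - 10.10688*c + 0.94*(3.36*c + 3.2)*(6.72*c + 6.4) - 2.242464)/(1.68*c^2 + 3.2*c + 0.71)^3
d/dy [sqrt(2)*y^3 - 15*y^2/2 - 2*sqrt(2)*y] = 3*sqrt(2)*y^2 - 15*y - 2*sqrt(2)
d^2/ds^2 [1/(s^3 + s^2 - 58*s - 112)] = 2*(-(3*s + 1)*(s^3 + s^2 - 58*s - 112) + (3*s^2 + 2*s - 58)^2)/(s^3 + s^2 - 58*s - 112)^3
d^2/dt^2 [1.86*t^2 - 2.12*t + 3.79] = 3.72000000000000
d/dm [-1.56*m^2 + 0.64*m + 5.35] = 0.64 - 3.12*m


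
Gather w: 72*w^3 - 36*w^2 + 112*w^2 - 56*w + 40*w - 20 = 72*w^3 + 76*w^2 - 16*w - 20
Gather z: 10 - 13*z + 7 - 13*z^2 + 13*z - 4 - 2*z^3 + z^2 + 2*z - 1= -2*z^3 - 12*z^2 + 2*z + 12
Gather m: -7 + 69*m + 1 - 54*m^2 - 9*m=-54*m^2 + 60*m - 6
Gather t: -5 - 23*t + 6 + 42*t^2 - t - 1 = 42*t^2 - 24*t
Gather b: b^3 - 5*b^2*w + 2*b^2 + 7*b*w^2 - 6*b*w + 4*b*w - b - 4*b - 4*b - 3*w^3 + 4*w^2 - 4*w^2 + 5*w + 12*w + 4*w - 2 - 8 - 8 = b^3 + b^2*(2 - 5*w) + b*(7*w^2 - 2*w - 9) - 3*w^3 + 21*w - 18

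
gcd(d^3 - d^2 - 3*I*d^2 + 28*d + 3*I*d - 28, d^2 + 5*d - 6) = d - 1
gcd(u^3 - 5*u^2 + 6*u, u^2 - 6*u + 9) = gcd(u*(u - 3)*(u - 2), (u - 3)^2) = u - 3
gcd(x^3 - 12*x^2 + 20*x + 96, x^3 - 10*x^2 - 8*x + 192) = x^2 - 14*x + 48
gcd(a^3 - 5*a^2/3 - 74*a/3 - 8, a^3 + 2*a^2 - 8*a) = a + 4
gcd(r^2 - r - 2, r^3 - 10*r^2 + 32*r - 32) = r - 2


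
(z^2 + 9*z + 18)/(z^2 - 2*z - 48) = (z + 3)/(z - 8)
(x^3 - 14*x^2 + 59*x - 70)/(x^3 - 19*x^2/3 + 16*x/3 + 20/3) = 3*(x - 7)/(3*x + 2)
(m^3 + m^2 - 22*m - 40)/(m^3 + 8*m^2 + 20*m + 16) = (m - 5)/(m + 2)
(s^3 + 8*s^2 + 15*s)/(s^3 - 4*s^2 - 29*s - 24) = s*(s + 5)/(s^2 - 7*s - 8)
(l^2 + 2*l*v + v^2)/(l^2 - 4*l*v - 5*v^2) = (-l - v)/(-l + 5*v)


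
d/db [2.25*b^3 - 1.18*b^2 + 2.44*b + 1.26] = 6.75*b^2 - 2.36*b + 2.44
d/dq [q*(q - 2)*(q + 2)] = 3*q^2 - 4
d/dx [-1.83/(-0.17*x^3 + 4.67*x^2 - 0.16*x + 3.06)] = (-0.9333*x^2 + 17.0922*x - 0.2928)/(0.17*x^3 - 4.67*x^2 + 0.16*x - 3.06)^2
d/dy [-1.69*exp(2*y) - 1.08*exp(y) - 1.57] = (-3.38*exp(y) - 1.08)*exp(y)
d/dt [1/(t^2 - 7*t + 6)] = (7 - 2*t)/(t^2 - 7*t + 6)^2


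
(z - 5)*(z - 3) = z^2 - 8*z + 15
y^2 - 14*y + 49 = (y - 7)^2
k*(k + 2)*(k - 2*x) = k^3 - 2*k^2*x + 2*k^2 - 4*k*x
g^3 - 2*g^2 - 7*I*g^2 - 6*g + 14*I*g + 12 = (g - 2)*(g - 6*I)*(g - I)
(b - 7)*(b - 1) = b^2 - 8*b + 7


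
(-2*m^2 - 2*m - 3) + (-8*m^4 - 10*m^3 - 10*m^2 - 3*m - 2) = -8*m^4 - 10*m^3 - 12*m^2 - 5*m - 5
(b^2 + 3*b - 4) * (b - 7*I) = b^3 + 3*b^2 - 7*I*b^2 - 4*b - 21*I*b + 28*I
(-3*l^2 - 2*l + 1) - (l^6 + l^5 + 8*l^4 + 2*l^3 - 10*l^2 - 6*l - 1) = -l^6 - l^5 - 8*l^4 - 2*l^3 + 7*l^2 + 4*l + 2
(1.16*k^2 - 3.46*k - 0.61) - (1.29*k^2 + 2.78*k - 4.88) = -0.13*k^2 - 6.24*k + 4.27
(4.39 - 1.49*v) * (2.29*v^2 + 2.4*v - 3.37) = -3.4121*v^3 + 6.4771*v^2 + 15.5573*v - 14.7943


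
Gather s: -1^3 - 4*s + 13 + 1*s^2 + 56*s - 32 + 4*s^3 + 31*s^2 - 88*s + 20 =4*s^3 + 32*s^2 - 36*s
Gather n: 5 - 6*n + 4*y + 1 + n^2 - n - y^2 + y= n^2 - 7*n - y^2 + 5*y + 6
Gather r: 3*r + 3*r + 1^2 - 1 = 6*r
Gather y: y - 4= y - 4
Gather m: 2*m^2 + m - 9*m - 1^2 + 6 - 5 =2*m^2 - 8*m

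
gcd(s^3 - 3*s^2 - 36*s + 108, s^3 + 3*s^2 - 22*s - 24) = s + 6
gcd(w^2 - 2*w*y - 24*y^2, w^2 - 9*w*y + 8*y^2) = 1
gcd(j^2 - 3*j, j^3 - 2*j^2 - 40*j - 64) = 1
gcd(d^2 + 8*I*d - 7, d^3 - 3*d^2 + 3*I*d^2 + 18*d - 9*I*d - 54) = 1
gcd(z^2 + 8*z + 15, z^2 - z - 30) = z + 5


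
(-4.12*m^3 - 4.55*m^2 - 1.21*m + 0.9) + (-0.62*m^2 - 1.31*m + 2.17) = -4.12*m^3 - 5.17*m^2 - 2.52*m + 3.07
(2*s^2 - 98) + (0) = 2*s^2 - 98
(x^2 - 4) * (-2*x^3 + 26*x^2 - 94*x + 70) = -2*x^5 + 26*x^4 - 86*x^3 - 34*x^2 + 376*x - 280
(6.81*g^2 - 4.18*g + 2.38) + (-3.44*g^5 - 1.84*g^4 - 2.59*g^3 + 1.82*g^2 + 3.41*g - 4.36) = -3.44*g^5 - 1.84*g^4 - 2.59*g^3 + 8.63*g^2 - 0.77*g - 1.98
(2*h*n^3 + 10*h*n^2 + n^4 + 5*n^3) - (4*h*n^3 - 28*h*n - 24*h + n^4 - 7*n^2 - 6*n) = -2*h*n^3 + 10*h*n^2 + 28*h*n + 24*h + 5*n^3 + 7*n^2 + 6*n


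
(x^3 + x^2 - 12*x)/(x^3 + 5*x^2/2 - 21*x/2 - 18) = 2*x/(2*x + 3)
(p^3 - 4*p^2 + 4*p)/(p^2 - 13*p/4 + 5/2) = 4*p*(p - 2)/(4*p - 5)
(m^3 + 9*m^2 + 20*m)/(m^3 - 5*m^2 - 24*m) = (m^2 + 9*m + 20)/(m^2 - 5*m - 24)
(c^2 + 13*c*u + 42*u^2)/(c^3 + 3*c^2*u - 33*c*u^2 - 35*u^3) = (-c - 6*u)/(-c^2 + 4*c*u + 5*u^2)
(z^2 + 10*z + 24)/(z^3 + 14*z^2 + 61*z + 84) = (z + 6)/(z^2 + 10*z + 21)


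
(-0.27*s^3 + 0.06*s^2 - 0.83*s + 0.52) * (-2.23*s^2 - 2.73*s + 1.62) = 0.6021*s^5 + 0.6033*s^4 + 1.2497*s^3 + 1.2035*s^2 - 2.7642*s + 0.8424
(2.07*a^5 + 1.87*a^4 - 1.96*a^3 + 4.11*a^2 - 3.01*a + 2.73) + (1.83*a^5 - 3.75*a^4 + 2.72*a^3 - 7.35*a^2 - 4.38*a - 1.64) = 3.9*a^5 - 1.88*a^4 + 0.76*a^3 - 3.24*a^2 - 7.39*a + 1.09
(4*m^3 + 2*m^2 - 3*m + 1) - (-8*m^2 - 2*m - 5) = 4*m^3 + 10*m^2 - m + 6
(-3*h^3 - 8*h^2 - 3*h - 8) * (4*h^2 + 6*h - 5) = -12*h^5 - 50*h^4 - 45*h^3 - 10*h^2 - 33*h + 40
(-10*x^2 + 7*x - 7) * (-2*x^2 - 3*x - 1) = 20*x^4 + 16*x^3 + 3*x^2 + 14*x + 7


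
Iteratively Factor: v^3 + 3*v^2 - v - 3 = (v + 1)*(v^2 + 2*v - 3) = (v - 1)*(v + 1)*(v + 3)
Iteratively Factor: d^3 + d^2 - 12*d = (d + 4)*(d^2 - 3*d) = (d - 3)*(d + 4)*(d)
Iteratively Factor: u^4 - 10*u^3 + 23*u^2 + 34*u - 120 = (u - 4)*(u^3 - 6*u^2 - u + 30) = (u - 5)*(u - 4)*(u^2 - u - 6) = (u - 5)*(u - 4)*(u - 3)*(u + 2)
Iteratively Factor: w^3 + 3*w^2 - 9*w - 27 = (w + 3)*(w^2 - 9) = (w + 3)^2*(w - 3)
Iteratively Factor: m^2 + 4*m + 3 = (m + 1)*(m + 3)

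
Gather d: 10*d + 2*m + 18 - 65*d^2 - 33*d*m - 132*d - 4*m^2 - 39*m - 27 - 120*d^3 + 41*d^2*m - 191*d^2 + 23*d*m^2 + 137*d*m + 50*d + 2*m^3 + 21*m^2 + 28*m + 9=-120*d^3 + d^2*(41*m - 256) + d*(23*m^2 + 104*m - 72) + 2*m^3 + 17*m^2 - 9*m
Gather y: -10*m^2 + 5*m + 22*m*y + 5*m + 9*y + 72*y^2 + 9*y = -10*m^2 + 10*m + 72*y^2 + y*(22*m + 18)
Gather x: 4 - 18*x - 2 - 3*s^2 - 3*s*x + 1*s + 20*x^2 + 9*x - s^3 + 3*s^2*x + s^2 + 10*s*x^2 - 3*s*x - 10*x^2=-s^3 - 2*s^2 + s + x^2*(10*s + 10) + x*(3*s^2 - 6*s - 9) + 2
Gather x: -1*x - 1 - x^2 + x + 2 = 1 - x^2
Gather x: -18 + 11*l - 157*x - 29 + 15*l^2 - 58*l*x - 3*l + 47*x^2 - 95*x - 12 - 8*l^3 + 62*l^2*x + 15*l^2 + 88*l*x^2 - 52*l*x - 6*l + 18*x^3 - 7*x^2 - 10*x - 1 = -8*l^3 + 30*l^2 + 2*l + 18*x^3 + x^2*(88*l + 40) + x*(62*l^2 - 110*l - 262) - 60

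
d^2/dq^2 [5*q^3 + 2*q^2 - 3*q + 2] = 30*q + 4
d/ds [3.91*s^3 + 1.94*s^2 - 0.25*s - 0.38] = 11.73*s^2 + 3.88*s - 0.25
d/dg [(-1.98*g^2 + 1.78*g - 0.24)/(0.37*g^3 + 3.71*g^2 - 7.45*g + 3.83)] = (0.732599999999999*g^4 - 1.3172*g^3 + 8.4136*g^2 - 13.386*g + 5.0294)/(0.1369*g^6 + 2.7454*g^5 + 8.2511*g^4 - 52.4448*g^3 + 83.9211*g^2 - 57.067*g + 14.6689)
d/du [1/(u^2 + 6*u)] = 2*(-u - 3)/(u^2*(u + 6)^2)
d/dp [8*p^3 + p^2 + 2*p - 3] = 24*p^2 + 2*p + 2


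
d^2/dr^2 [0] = 0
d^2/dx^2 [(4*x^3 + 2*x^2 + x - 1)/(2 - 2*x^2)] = (-5*x^3 - 3*x^2 - 15*x - 1)/(x^6 - 3*x^4 + 3*x^2 - 1)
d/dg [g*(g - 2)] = 2*g - 2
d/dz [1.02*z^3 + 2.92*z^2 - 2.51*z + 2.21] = 3.06*z^2 + 5.84*z - 2.51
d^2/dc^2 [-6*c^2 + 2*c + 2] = -12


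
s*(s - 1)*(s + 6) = s^3 + 5*s^2 - 6*s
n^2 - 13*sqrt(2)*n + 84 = (n - 7*sqrt(2))*(n - 6*sqrt(2))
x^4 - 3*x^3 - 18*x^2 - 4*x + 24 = (x - 6)*(x - 1)*(x + 2)^2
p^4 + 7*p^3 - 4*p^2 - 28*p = p*(p - 2)*(p + 2)*(p + 7)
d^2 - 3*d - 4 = (d - 4)*(d + 1)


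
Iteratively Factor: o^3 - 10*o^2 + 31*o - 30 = (o - 2)*(o^2 - 8*o + 15) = (o - 5)*(o - 2)*(o - 3)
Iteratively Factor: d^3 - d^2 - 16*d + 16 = (d - 1)*(d^2 - 16) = (d - 4)*(d - 1)*(d + 4)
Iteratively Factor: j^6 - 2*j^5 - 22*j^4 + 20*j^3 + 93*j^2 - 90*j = (j)*(j^5 - 2*j^4 - 22*j^3 + 20*j^2 + 93*j - 90) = j*(j + 3)*(j^4 - 5*j^3 - 7*j^2 + 41*j - 30) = j*(j - 1)*(j + 3)*(j^3 - 4*j^2 - 11*j + 30) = j*(j - 5)*(j - 1)*(j + 3)*(j^2 + j - 6) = j*(j - 5)*(j - 2)*(j - 1)*(j + 3)*(j + 3)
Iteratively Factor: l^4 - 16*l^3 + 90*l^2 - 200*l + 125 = (l - 5)*(l^3 - 11*l^2 + 35*l - 25) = (l - 5)*(l - 1)*(l^2 - 10*l + 25) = (l - 5)^2*(l - 1)*(l - 5)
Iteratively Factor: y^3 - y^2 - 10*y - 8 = (y - 4)*(y^2 + 3*y + 2) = (y - 4)*(y + 1)*(y + 2)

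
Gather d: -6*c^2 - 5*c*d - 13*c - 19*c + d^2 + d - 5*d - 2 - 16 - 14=-6*c^2 - 32*c + d^2 + d*(-5*c - 4) - 32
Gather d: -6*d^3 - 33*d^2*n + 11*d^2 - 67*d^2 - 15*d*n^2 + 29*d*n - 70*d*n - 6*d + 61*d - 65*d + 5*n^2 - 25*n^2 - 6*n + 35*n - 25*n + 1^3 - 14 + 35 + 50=-6*d^3 + d^2*(-33*n - 56) + d*(-15*n^2 - 41*n - 10) - 20*n^2 + 4*n + 72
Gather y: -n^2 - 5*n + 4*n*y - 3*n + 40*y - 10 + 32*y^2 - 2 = -n^2 - 8*n + 32*y^2 + y*(4*n + 40) - 12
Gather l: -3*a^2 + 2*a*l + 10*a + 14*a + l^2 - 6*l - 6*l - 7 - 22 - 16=-3*a^2 + 24*a + l^2 + l*(2*a - 12) - 45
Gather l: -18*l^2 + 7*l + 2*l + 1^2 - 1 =-18*l^2 + 9*l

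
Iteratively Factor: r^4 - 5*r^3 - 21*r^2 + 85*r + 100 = (r - 5)*(r^3 - 21*r - 20) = (r - 5)*(r + 1)*(r^2 - r - 20) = (r - 5)^2*(r + 1)*(r + 4)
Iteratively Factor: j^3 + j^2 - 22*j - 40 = (j - 5)*(j^2 + 6*j + 8) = (j - 5)*(j + 2)*(j + 4)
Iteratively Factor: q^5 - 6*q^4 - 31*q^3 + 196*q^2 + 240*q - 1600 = (q - 5)*(q^4 - q^3 - 36*q^2 + 16*q + 320) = (q - 5)*(q - 4)*(q^3 + 3*q^2 - 24*q - 80) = (q - 5)*(q - 4)*(q + 4)*(q^2 - q - 20) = (q - 5)^2*(q - 4)*(q + 4)*(q + 4)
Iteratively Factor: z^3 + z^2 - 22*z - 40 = (z + 2)*(z^2 - z - 20) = (z + 2)*(z + 4)*(z - 5)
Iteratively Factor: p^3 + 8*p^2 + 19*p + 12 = (p + 1)*(p^2 + 7*p + 12) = (p + 1)*(p + 4)*(p + 3)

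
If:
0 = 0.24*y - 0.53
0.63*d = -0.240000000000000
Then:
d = -0.38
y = 2.21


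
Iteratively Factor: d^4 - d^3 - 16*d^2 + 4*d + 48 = (d - 4)*(d^3 + 3*d^2 - 4*d - 12) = (d - 4)*(d + 2)*(d^2 + d - 6) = (d - 4)*(d + 2)*(d + 3)*(d - 2)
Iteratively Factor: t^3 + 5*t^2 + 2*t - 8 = (t - 1)*(t^2 + 6*t + 8) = (t - 1)*(t + 4)*(t + 2)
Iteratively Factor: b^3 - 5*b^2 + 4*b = (b - 1)*(b^2 - 4*b) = (b - 4)*(b - 1)*(b)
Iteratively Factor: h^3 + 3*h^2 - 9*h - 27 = (h + 3)*(h^2 - 9) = (h - 3)*(h + 3)*(h + 3)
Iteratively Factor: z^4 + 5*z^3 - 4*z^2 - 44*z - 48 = (z + 4)*(z^3 + z^2 - 8*z - 12) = (z - 3)*(z + 4)*(z^2 + 4*z + 4) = (z - 3)*(z + 2)*(z + 4)*(z + 2)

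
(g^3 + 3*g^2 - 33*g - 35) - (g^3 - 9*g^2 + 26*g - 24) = 12*g^2 - 59*g - 11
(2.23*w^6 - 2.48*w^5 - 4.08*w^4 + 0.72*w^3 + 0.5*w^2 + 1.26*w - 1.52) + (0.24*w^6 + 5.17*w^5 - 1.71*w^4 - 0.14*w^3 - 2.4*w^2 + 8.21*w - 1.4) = 2.47*w^6 + 2.69*w^5 - 5.79*w^4 + 0.58*w^3 - 1.9*w^2 + 9.47*w - 2.92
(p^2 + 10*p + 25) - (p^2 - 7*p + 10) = 17*p + 15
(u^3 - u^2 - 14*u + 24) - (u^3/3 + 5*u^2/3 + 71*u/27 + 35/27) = 2*u^3/3 - 8*u^2/3 - 449*u/27 + 613/27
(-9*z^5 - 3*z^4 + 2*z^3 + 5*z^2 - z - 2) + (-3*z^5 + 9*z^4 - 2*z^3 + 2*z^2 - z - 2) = -12*z^5 + 6*z^4 + 7*z^2 - 2*z - 4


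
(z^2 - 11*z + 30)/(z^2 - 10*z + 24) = (z - 5)/(z - 4)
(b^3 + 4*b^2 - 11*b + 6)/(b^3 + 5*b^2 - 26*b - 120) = (b^2 - 2*b + 1)/(b^2 - b - 20)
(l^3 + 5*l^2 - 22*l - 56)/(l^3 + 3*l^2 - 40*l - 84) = (l - 4)/(l - 6)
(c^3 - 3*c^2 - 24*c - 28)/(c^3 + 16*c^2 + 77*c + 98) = (c^2 - 5*c - 14)/(c^2 + 14*c + 49)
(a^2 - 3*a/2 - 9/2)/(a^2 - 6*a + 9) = (a + 3/2)/(a - 3)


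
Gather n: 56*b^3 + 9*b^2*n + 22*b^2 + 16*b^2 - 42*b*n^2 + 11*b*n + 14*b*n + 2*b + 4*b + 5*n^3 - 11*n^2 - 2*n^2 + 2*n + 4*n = 56*b^3 + 38*b^2 + 6*b + 5*n^3 + n^2*(-42*b - 13) + n*(9*b^2 + 25*b + 6)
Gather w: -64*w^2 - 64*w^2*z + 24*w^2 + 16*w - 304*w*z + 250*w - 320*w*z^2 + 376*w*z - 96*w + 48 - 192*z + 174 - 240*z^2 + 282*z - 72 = w^2*(-64*z - 40) + w*(-320*z^2 + 72*z + 170) - 240*z^2 + 90*z + 150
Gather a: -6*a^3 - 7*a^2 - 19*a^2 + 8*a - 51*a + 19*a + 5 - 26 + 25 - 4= -6*a^3 - 26*a^2 - 24*a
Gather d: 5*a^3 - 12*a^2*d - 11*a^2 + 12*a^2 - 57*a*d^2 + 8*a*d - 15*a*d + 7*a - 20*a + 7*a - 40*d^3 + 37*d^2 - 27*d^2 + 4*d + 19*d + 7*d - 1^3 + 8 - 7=5*a^3 + a^2 - 6*a - 40*d^3 + d^2*(10 - 57*a) + d*(-12*a^2 - 7*a + 30)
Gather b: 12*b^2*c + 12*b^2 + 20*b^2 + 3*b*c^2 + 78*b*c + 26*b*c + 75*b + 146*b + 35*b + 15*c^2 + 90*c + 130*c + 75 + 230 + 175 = b^2*(12*c + 32) + b*(3*c^2 + 104*c + 256) + 15*c^2 + 220*c + 480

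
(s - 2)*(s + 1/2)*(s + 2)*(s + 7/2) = s^4 + 4*s^3 - 9*s^2/4 - 16*s - 7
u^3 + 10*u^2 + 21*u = u*(u + 3)*(u + 7)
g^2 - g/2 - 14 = (g - 4)*(g + 7/2)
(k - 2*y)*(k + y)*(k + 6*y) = k^3 + 5*k^2*y - 8*k*y^2 - 12*y^3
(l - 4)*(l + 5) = l^2 + l - 20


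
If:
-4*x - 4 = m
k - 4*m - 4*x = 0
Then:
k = -12*x - 16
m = -4*x - 4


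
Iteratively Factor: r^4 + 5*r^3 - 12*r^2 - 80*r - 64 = (r + 1)*(r^3 + 4*r^2 - 16*r - 64) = (r + 1)*(r + 4)*(r^2 - 16) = (r + 1)*(r + 4)^2*(r - 4)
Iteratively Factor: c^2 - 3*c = (c - 3)*(c)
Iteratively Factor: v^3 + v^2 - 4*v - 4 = (v + 2)*(v^2 - v - 2) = (v - 2)*(v + 2)*(v + 1)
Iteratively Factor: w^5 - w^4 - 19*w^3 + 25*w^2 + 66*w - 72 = (w - 3)*(w^4 + 2*w^3 - 13*w^2 - 14*w + 24) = (w - 3)*(w - 1)*(w^3 + 3*w^2 - 10*w - 24) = (w - 3)*(w - 1)*(w + 2)*(w^2 + w - 12) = (w - 3)*(w - 1)*(w + 2)*(w + 4)*(w - 3)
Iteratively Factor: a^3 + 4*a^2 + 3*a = (a)*(a^2 + 4*a + 3) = a*(a + 1)*(a + 3)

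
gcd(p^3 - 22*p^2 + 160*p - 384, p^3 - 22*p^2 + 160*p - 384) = p^3 - 22*p^2 + 160*p - 384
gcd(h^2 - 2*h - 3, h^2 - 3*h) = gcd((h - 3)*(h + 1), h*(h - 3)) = h - 3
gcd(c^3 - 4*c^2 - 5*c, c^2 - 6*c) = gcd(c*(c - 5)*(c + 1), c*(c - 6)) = c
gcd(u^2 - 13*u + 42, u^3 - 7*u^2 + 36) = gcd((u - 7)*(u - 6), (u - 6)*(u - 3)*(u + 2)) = u - 6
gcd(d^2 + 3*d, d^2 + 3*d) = d^2 + 3*d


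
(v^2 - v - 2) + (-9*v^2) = -8*v^2 - v - 2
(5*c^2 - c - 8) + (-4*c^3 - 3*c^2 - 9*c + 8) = -4*c^3 + 2*c^2 - 10*c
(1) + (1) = 2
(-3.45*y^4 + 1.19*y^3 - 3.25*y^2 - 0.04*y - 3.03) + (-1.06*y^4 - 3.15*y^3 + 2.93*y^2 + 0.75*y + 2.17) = -4.51*y^4 - 1.96*y^3 - 0.32*y^2 + 0.71*y - 0.86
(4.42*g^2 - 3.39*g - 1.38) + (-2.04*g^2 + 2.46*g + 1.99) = 2.38*g^2 - 0.93*g + 0.61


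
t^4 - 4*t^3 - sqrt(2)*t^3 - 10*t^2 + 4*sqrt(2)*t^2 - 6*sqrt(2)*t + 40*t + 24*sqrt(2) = (t - 4)*(t - 3*sqrt(2))*(t + sqrt(2))^2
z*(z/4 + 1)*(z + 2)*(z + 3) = z^4/4 + 9*z^3/4 + 13*z^2/2 + 6*z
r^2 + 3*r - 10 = (r - 2)*(r + 5)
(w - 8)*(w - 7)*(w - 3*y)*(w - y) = w^4 - 4*w^3*y - 15*w^3 + 3*w^2*y^2 + 60*w^2*y + 56*w^2 - 45*w*y^2 - 224*w*y + 168*y^2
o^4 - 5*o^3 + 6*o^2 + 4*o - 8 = (o - 2)^3*(o + 1)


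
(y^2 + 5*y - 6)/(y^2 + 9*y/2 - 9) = 2*(y - 1)/(2*y - 3)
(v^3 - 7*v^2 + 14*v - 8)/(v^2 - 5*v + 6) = (v^2 - 5*v + 4)/(v - 3)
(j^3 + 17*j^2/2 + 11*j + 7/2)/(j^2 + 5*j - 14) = (2*j^2 + 3*j + 1)/(2*(j - 2))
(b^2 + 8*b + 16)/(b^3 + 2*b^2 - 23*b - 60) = (b + 4)/(b^2 - 2*b - 15)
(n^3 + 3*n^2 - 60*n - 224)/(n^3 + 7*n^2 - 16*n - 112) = (n - 8)/(n - 4)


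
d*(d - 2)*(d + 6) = d^3 + 4*d^2 - 12*d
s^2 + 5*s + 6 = (s + 2)*(s + 3)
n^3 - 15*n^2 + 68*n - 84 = (n - 7)*(n - 6)*(n - 2)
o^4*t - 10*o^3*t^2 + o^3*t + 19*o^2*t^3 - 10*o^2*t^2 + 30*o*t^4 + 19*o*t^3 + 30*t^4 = (o - 6*t)*(o - 5*t)*(o + t)*(o*t + t)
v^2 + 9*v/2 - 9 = (v - 3/2)*(v + 6)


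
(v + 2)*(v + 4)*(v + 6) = v^3 + 12*v^2 + 44*v + 48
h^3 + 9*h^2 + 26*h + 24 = (h + 2)*(h + 3)*(h + 4)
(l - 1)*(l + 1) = l^2 - 1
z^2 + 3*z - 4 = (z - 1)*(z + 4)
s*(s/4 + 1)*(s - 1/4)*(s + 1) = s^4/4 + 19*s^3/16 + 11*s^2/16 - s/4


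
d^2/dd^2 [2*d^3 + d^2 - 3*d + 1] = 12*d + 2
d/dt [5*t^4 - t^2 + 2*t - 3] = 20*t^3 - 2*t + 2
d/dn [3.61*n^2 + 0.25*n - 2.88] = 7.22*n + 0.25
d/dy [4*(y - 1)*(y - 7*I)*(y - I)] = 12*y^2 + y*(-8 - 64*I) - 28 + 32*I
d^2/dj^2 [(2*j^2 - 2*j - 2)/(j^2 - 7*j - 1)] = 24*(j^3 + 3*j - 7)/(j^6 - 21*j^5 + 144*j^4 - 301*j^3 - 144*j^2 - 21*j - 1)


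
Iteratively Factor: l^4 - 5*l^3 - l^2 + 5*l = (l - 5)*(l^3 - l) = (l - 5)*(l + 1)*(l^2 - l) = (l - 5)*(l - 1)*(l + 1)*(l)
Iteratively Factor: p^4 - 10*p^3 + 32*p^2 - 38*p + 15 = (p - 1)*(p^3 - 9*p^2 + 23*p - 15) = (p - 3)*(p - 1)*(p^2 - 6*p + 5) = (p - 5)*(p - 3)*(p - 1)*(p - 1)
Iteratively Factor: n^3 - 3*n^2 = (n)*(n^2 - 3*n) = n*(n - 3)*(n)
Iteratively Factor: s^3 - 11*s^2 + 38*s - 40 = (s - 2)*(s^2 - 9*s + 20) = (s - 5)*(s - 2)*(s - 4)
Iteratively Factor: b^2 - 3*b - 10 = (b - 5)*(b + 2)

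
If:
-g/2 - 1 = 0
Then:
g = -2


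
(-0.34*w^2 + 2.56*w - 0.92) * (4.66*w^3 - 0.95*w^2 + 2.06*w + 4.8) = -1.5844*w^5 + 12.2526*w^4 - 7.4196*w^3 + 4.5156*w^2 + 10.3928*w - 4.416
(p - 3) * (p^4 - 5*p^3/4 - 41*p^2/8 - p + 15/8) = p^5 - 17*p^4/4 - 11*p^3/8 + 115*p^2/8 + 39*p/8 - 45/8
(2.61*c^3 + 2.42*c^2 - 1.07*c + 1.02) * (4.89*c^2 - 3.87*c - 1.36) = 12.7629*c^5 + 1.7331*c^4 - 18.1473*c^3 + 5.8375*c^2 - 2.4922*c - 1.3872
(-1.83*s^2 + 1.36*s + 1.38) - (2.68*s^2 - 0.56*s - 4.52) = -4.51*s^2 + 1.92*s + 5.9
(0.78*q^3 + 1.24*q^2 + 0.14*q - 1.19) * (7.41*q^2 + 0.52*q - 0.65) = 5.7798*q^5 + 9.594*q^4 + 1.1752*q^3 - 9.5511*q^2 - 0.7098*q + 0.7735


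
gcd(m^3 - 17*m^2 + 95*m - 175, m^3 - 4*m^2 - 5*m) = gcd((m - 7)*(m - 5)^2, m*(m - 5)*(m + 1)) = m - 5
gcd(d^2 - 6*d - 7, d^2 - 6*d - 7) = d^2 - 6*d - 7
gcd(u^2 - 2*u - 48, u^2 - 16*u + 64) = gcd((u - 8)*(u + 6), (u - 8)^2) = u - 8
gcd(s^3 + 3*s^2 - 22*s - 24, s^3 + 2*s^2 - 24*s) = s^2 + 2*s - 24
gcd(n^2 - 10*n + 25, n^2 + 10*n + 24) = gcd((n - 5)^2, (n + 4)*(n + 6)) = 1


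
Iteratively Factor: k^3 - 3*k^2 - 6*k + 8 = (k - 4)*(k^2 + k - 2) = (k - 4)*(k - 1)*(k + 2)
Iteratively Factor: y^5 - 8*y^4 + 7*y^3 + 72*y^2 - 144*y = (y - 3)*(y^4 - 5*y^3 - 8*y^2 + 48*y) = y*(y - 3)*(y^3 - 5*y^2 - 8*y + 48) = y*(y - 4)*(y - 3)*(y^2 - y - 12) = y*(y - 4)*(y - 3)*(y + 3)*(y - 4)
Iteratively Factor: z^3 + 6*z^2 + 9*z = (z)*(z^2 + 6*z + 9) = z*(z + 3)*(z + 3)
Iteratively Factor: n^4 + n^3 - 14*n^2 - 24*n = (n)*(n^3 + n^2 - 14*n - 24) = n*(n + 3)*(n^2 - 2*n - 8) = n*(n + 2)*(n + 3)*(n - 4)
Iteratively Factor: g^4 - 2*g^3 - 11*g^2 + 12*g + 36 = (g + 2)*(g^3 - 4*g^2 - 3*g + 18) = (g - 3)*(g + 2)*(g^2 - g - 6) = (g - 3)^2*(g + 2)*(g + 2)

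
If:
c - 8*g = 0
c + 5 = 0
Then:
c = -5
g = -5/8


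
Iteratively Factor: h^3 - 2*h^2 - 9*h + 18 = (h - 2)*(h^2 - 9) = (h - 3)*(h - 2)*(h + 3)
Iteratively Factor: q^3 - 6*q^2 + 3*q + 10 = (q - 5)*(q^2 - q - 2) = (q - 5)*(q - 2)*(q + 1)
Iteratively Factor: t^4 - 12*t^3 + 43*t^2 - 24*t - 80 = (t - 5)*(t^3 - 7*t^2 + 8*t + 16) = (t - 5)*(t - 4)*(t^2 - 3*t - 4) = (t - 5)*(t - 4)^2*(t + 1)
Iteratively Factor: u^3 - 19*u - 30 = (u - 5)*(u^2 + 5*u + 6) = (u - 5)*(u + 3)*(u + 2)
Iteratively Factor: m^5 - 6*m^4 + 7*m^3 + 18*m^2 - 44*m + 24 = (m - 2)*(m^4 - 4*m^3 - m^2 + 16*m - 12) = (m - 2)*(m - 1)*(m^3 - 3*m^2 - 4*m + 12) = (m - 3)*(m - 2)*(m - 1)*(m^2 - 4) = (m - 3)*(m - 2)^2*(m - 1)*(m + 2)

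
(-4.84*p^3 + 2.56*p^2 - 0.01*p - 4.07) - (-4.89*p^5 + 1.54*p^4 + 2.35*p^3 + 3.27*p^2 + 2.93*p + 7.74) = 4.89*p^5 - 1.54*p^4 - 7.19*p^3 - 0.71*p^2 - 2.94*p - 11.81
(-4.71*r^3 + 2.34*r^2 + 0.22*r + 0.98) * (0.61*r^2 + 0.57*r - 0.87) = -2.8731*r^5 - 1.2573*r^4 + 5.5657*r^3 - 1.3126*r^2 + 0.3672*r - 0.8526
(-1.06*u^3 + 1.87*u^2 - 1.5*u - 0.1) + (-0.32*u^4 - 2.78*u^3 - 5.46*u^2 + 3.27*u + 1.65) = -0.32*u^4 - 3.84*u^3 - 3.59*u^2 + 1.77*u + 1.55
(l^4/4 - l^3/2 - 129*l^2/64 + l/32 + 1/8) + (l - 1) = l^4/4 - l^3/2 - 129*l^2/64 + 33*l/32 - 7/8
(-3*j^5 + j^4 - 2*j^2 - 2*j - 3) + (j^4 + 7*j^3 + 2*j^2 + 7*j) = -3*j^5 + 2*j^4 + 7*j^3 + 5*j - 3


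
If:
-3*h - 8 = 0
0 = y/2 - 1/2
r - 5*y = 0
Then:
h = -8/3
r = 5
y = 1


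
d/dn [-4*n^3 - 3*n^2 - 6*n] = -12*n^2 - 6*n - 6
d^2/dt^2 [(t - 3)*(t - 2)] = 2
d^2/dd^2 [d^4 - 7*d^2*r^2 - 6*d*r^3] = 12*d^2 - 14*r^2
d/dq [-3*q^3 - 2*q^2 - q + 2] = -9*q^2 - 4*q - 1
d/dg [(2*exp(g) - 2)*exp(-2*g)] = 2*(2 - exp(g))*exp(-2*g)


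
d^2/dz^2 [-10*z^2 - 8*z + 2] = -20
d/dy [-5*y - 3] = -5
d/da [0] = 0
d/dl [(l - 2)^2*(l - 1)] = (l - 2)*(3*l - 4)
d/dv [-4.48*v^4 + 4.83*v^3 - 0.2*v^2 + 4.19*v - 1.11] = -17.92*v^3 + 14.49*v^2 - 0.4*v + 4.19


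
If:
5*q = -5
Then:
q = -1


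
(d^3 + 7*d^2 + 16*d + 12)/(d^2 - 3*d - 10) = (d^2 + 5*d + 6)/(d - 5)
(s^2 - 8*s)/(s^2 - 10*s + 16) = s/(s - 2)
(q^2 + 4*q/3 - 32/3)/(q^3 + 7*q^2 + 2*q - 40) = (q - 8/3)/(q^2 + 3*q - 10)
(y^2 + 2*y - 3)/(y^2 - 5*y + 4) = (y + 3)/(y - 4)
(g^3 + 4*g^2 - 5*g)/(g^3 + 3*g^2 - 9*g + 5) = g/(g - 1)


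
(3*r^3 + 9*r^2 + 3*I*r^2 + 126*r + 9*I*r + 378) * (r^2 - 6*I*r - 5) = 3*r^5 + 9*r^4 - 15*I*r^4 + 129*r^3 - 45*I*r^3 + 387*r^2 - 771*I*r^2 - 630*r - 2313*I*r - 1890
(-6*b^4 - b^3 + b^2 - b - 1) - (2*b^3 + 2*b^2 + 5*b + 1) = -6*b^4 - 3*b^3 - b^2 - 6*b - 2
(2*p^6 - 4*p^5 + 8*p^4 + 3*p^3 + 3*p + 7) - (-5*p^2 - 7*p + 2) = 2*p^6 - 4*p^5 + 8*p^4 + 3*p^3 + 5*p^2 + 10*p + 5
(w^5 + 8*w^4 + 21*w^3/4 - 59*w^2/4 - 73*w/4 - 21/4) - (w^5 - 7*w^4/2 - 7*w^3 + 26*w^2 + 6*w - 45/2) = 23*w^4/2 + 49*w^3/4 - 163*w^2/4 - 97*w/4 + 69/4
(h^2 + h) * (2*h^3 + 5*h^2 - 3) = 2*h^5 + 7*h^4 + 5*h^3 - 3*h^2 - 3*h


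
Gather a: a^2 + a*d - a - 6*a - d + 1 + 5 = a^2 + a*(d - 7) - d + 6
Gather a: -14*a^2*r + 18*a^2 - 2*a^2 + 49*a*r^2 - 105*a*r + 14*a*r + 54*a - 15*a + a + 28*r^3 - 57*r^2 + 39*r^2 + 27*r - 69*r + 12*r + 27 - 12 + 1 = a^2*(16 - 14*r) + a*(49*r^2 - 91*r + 40) + 28*r^3 - 18*r^2 - 30*r + 16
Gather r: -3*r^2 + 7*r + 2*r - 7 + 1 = -3*r^2 + 9*r - 6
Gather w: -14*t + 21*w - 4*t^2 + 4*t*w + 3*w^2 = -4*t^2 - 14*t + 3*w^2 + w*(4*t + 21)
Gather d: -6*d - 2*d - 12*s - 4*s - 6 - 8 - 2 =-8*d - 16*s - 16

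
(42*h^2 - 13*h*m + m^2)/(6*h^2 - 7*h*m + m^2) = (7*h - m)/(h - m)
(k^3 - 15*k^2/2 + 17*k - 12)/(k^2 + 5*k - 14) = (k^2 - 11*k/2 + 6)/(k + 7)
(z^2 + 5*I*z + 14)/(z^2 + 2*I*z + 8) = (z + 7*I)/(z + 4*I)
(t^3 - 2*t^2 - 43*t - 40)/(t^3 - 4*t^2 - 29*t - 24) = (t + 5)/(t + 3)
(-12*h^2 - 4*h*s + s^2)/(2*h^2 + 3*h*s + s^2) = (-6*h + s)/(h + s)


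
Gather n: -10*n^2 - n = -10*n^2 - n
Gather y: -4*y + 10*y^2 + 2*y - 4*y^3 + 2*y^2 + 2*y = -4*y^3 + 12*y^2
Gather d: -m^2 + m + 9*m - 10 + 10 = -m^2 + 10*m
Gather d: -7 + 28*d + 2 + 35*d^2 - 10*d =35*d^2 + 18*d - 5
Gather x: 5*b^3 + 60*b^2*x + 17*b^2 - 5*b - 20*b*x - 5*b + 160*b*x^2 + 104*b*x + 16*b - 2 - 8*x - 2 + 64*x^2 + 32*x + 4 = 5*b^3 + 17*b^2 + 6*b + x^2*(160*b + 64) + x*(60*b^2 + 84*b + 24)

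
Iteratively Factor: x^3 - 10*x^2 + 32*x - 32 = (x - 2)*(x^2 - 8*x + 16) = (x - 4)*(x - 2)*(x - 4)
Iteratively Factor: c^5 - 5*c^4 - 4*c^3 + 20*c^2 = (c)*(c^4 - 5*c^3 - 4*c^2 + 20*c) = c*(c + 2)*(c^3 - 7*c^2 + 10*c) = c^2*(c + 2)*(c^2 - 7*c + 10) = c^2*(c - 2)*(c + 2)*(c - 5)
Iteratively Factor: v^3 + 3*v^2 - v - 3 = (v + 1)*(v^2 + 2*v - 3) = (v - 1)*(v + 1)*(v + 3)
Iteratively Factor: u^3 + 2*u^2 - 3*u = (u)*(u^2 + 2*u - 3) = u*(u - 1)*(u + 3)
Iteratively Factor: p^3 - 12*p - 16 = (p + 2)*(p^2 - 2*p - 8) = (p + 2)^2*(p - 4)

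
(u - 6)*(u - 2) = u^2 - 8*u + 12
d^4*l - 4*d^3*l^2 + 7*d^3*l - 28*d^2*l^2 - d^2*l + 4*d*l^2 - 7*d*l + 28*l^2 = (d - 1)*(d + 7)*(d - 4*l)*(d*l + l)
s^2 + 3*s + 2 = (s + 1)*(s + 2)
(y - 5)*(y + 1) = y^2 - 4*y - 5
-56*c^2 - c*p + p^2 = (-8*c + p)*(7*c + p)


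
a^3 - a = a*(a - 1)*(a + 1)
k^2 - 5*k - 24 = (k - 8)*(k + 3)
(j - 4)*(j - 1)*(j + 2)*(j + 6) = j^4 + 3*j^3 - 24*j^2 - 28*j + 48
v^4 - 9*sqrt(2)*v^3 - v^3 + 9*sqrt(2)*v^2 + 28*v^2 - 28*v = v*(v - 1)*(v - 7*sqrt(2))*(v - 2*sqrt(2))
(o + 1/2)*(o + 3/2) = o^2 + 2*o + 3/4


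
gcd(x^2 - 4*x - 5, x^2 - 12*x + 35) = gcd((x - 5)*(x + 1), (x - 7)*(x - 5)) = x - 5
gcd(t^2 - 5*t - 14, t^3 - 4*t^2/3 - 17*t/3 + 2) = t + 2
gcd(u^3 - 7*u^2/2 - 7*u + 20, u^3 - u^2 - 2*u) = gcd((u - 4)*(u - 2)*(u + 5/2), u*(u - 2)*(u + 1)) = u - 2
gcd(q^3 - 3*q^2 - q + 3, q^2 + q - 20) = 1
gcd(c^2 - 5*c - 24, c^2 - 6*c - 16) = c - 8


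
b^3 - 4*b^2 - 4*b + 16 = (b - 4)*(b - 2)*(b + 2)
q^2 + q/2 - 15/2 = (q - 5/2)*(q + 3)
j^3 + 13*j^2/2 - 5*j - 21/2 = (j - 3/2)*(j + 1)*(j + 7)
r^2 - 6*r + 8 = (r - 4)*(r - 2)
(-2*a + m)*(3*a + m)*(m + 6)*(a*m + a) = -6*a^3*m^2 - 42*a^3*m - 36*a^3 + a^2*m^3 + 7*a^2*m^2 + 6*a^2*m + a*m^4 + 7*a*m^3 + 6*a*m^2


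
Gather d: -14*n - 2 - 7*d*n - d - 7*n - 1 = d*(-7*n - 1) - 21*n - 3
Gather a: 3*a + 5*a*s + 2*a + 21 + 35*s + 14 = a*(5*s + 5) + 35*s + 35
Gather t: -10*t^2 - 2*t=-10*t^2 - 2*t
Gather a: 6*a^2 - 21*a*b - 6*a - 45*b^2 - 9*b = 6*a^2 + a*(-21*b - 6) - 45*b^2 - 9*b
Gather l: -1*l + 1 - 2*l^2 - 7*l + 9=-2*l^2 - 8*l + 10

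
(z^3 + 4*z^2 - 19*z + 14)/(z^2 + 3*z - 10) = (z^2 + 6*z - 7)/(z + 5)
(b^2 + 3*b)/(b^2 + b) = (b + 3)/(b + 1)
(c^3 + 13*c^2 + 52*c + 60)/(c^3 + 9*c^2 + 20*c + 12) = (c + 5)/(c + 1)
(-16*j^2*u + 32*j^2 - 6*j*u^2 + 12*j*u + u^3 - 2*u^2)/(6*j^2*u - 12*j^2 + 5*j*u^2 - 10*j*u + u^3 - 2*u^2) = (-8*j + u)/(3*j + u)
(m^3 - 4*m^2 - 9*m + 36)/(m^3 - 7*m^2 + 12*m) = (m + 3)/m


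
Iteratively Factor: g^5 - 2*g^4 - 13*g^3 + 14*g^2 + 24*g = (g)*(g^4 - 2*g^3 - 13*g^2 + 14*g + 24) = g*(g + 3)*(g^3 - 5*g^2 + 2*g + 8) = g*(g + 1)*(g + 3)*(g^2 - 6*g + 8) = g*(g - 4)*(g + 1)*(g + 3)*(g - 2)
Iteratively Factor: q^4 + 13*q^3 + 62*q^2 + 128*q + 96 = (q + 3)*(q^3 + 10*q^2 + 32*q + 32) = (q + 2)*(q + 3)*(q^2 + 8*q + 16) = (q + 2)*(q + 3)*(q + 4)*(q + 4)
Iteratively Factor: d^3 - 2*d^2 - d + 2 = (d - 2)*(d^2 - 1) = (d - 2)*(d + 1)*(d - 1)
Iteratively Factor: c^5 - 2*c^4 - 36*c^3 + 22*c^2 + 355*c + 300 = (c + 1)*(c^4 - 3*c^3 - 33*c^2 + 55*c + 300) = (c + 1)*(c + 4)*(c^3 - 7*c^2 - 5*c + 75) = (c - 5)*(c + 1)*(c + 4)*(c^2 - 2*c - 15) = (c - 5)^2*(c + 1)*(c + 4)*(c + 3)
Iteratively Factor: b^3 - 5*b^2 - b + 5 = (b - 1)*(b^2 - 4*b - 5) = (b - 1)*(b + 1)*(b - 5)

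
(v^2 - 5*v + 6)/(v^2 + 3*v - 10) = (v - 3)/(v + 5)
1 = 1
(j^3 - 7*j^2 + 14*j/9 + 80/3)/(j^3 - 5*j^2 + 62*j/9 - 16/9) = (3*j^2 - 13*j - 30)/(3*j^2 - 7*j + 2)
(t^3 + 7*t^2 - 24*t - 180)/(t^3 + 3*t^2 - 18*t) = (t^2 + t - 30)/(t*(t - 3))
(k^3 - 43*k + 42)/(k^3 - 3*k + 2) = (k^2 + k - 42)/(k^2 + k - 2)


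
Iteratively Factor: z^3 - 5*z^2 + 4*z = (z)*(z^2 - 5*z + 4) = z*(z - 1)*(z - 4)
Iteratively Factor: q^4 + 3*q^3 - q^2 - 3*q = (q - 1)*(q^3 + 4*q^2 + 3*q) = (q - 1)*(q + 1)*(q^2 + 3*q) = (q - 1)*(q + 1)*(q + 3)*(q)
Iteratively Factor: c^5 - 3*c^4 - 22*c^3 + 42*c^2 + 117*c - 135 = (c - 3)*(c^4 - 22*c^2 - 24*c + 45) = (c - 5)*(c - 3)*(c^3 + 5*c^2 + 3*c - 9) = (c - 5)*(c - 3)*(c + 3)*(c^2 + 2*c - 3) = (c - 5)*(c - 3)*(c + 3)^2*(c - 1)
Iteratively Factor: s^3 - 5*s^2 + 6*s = (s)*(s^2 - 5*s + 6) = s*(s - 2)*(s - 3)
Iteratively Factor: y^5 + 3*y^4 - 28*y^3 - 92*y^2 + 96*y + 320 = (y + 4)*(y^4 - y^3 - 24*y^2 + 4*y + 80) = (y + 4)^2*(y^3 - 5*y^2 - 4*y + 20) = (y - 2)*(y + 4)^2*(y^2 - 3*y - 10) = (y - 2)*(y + 2)*(y + 4)^2*(y - 5)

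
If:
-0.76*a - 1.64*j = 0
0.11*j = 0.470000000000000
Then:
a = -9.22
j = 4.27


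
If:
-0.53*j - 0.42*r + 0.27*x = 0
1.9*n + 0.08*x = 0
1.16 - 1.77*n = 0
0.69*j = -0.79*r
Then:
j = -25.76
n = 0.66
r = 22.50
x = -15.56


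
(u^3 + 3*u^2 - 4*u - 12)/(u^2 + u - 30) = (u^3 + 3*u^2 - 4*u - 12)/(u^2 + u - 30)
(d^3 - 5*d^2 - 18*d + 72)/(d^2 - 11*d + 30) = (d^2 + d - 12)/(d - 5)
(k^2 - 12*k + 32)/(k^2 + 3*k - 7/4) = 4*(k^2 - 12*k + 32)/(4*k^2 + 12*k - 7)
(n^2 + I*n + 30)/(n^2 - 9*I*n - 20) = (n + 6*I)/(n - 4*I)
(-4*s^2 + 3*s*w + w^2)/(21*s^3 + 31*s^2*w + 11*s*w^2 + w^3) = (-4*s^2 + 3*s*w + w^2)/(21*s^3 + 31*s^2*w + 11*s*w^2 + w^3)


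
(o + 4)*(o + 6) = o^2 + 10*o + 24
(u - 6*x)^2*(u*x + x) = u^3*x - 12*u^2*x^2 + u^2*x + 36*u*x^3 - 12*u*x^2 + 36*x^3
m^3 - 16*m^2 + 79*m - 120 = (m - 8)*(m - 5)*(m - 3)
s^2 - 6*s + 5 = (s - 5)*(s - 1)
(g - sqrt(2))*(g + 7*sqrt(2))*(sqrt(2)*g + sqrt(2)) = sqrt(2)*g^3 + sqrt(2)*g^2 + 12*g^2 - 14*sqrt(2)*g + 12*g - 14*sqrt(2)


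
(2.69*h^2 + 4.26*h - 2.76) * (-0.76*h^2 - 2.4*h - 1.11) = -2.0444*h^4 - 9.6936*h^3 - 11.1123*h^2 + 1.8954*h + 3.0636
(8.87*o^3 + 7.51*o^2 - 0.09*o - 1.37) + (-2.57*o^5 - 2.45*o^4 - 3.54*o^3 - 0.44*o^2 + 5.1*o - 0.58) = -2.57*o^5 - 2.45*o^4 + 5.33*o^3 + 7.07*o^2 + 5.01*o - 1.95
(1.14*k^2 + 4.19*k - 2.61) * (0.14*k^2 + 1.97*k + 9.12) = 0.1596*k^4 + 2.8324*k^3 + 18.2857*k^2 + 33.0711*k - 23.8032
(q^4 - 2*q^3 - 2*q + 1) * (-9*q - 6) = -9*q^5 + 12*q^4 + 12*q^3 + 18*q^2 + 3*q - 6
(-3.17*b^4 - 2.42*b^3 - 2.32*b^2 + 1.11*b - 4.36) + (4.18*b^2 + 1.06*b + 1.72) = -3.17*b^4 - 2.42*b^3 + 1.86*b^2 + 2.17*b - 2.64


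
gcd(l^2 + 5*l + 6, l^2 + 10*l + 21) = l + 3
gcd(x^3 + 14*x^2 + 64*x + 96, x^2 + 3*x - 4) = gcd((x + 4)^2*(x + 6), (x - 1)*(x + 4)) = x + 4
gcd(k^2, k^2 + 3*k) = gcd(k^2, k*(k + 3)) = k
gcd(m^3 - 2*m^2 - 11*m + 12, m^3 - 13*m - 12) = m^2 - m - 12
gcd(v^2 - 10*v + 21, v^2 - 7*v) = v - 7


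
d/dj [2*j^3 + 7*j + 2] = 6*j^2 + 7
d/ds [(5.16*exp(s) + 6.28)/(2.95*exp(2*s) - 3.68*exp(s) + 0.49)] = (-15.222*exp(2*s) - 37.052*exp(s) + 25.6388)*exp(s)/(8.7025*exp(4*s) - 21.712*exp(3*s) + 16.4334*exp(2*s) - 3.6064*exp(s) + 0.2401)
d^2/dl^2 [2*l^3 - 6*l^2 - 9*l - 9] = 12*l - 12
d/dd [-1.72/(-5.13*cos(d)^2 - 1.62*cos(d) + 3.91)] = (17.6472*cos(d) + 2.7864)*sin(d)/(5.13*cos(d)^2 + 1.62*cos(d) - 3.91)^2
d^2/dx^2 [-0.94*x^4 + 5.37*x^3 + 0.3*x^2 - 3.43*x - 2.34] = -11.28*x^2 + 32.22*x + 0.6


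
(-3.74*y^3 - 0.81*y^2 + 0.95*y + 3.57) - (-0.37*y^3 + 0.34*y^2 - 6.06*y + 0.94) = -3.37*y^3 - 1.15*y^2 + 7.01*y + 2.63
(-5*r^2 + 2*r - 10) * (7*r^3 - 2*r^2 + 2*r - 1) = -35*r^5 + 24*r^4 - 84*r^3 + 29*r^2 - 22*r + 10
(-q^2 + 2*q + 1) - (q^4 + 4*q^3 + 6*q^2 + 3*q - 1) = -q^4 - 4*q^3 - 7*q^2 - q + 2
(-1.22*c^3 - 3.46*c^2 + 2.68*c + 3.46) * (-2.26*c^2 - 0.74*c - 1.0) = 2.7572*c^5 + 8.7224*c^4 - 2.2764*c^3 - 6.3428*c^2 - 5.2404*c - 3.46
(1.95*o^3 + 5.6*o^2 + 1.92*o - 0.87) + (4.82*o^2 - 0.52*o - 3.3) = 1.95*o^3 + 10.42*o^2 + 1.4*o - 4.17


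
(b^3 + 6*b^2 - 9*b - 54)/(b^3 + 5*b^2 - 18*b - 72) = (b - 3)/(b - 4)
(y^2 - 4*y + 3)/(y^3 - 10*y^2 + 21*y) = (y - 1)/(y*(y - 7))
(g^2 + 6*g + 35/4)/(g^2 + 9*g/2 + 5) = (g + 7/2)/(g + 2)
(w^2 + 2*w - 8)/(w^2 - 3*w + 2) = (w + 4)/(w - 1)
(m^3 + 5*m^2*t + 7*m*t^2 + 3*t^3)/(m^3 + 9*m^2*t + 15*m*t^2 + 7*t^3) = (m + 3*t)/(m + 7*t)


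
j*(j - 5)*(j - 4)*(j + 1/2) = j^4 - 17*j^3/2 + 31*j^2/2 + 10*j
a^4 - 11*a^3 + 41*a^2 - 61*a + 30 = (a - 5)*(a - 3)*(a - 2)*(a - 1)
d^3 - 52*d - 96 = (d - 8)*(d + 2)*(d + 6)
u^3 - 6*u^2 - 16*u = u*(u - 8)*(u + 2)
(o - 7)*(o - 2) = o^2 - 9*o + 14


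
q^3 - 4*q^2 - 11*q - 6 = (q - 6)*(q + 1)^2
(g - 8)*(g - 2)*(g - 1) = g^3 - 11*g^2 + 26*g - 16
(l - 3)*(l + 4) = l^2 + l - 12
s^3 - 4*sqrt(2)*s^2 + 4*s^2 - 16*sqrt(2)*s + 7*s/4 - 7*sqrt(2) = (s + 1/2)*(s + 7/2)*(s - 4*sqrt(2))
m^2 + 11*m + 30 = (m + 5)*(m + 6)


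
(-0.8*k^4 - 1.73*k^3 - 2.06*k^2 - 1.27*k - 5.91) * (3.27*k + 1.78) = -2.616*k^5 - 7.0811*k^4 - 9.8156*k^3 - 7.8197*k^2 - 21.5863*k - 10.5198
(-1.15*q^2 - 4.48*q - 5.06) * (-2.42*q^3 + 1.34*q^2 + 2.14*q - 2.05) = 2.783*q^5 + 9.3006*q^4 + 3.781*q^3 - 14.0101*q^2 - 1.6444*q + 10.373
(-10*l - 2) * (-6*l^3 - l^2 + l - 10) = 60*l^4 + 22*l^3 - 8*l^2 + 98*l + 20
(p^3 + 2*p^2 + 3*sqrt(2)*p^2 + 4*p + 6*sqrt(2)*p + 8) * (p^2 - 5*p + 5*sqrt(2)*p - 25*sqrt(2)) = p^5 - 3*p^4 + 8*sqrt(2)*p^4 - 24*sqrt(2)*p^3 + 24*p^3 - 102*p^2 - 60*sqrt(2)*p^2 - 340*p - 60*sqrt(2)*p - 200*sqrt(2)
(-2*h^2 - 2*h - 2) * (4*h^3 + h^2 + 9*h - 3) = -8*h^5 - 10*h^4 - 28*h^3 - 14*h^2 - 12*h + 6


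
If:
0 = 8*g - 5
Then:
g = 5/8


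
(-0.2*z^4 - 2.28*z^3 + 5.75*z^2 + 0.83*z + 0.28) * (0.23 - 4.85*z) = 0.97*z^5 + 11.012*z^4 - 28.4119*z^3 - 2.703*z^2 - 1.1671*z + 0.0644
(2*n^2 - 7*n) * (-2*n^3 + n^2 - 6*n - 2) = -4*n^5 + 16*n^4 - 19*n^3 + 38*n^2 + 14*n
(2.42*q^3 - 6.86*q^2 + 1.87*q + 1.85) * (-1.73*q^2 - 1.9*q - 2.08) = -4.1866*q^5 + 7.2698*q^4 + 4.7653*q^3 + 7.5153*q^2 - 7.4046*q - 3.848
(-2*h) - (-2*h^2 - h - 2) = 2*h^2 - h + 2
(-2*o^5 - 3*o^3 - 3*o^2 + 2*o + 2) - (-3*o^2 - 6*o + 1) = -2*o^5 - 3*o^3 + 8*o + 1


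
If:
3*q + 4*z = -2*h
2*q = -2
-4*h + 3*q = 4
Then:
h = -7/4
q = -1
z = 13/8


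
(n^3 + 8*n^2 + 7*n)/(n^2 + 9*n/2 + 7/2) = 2*n*(n + 7)/(2*n + 7)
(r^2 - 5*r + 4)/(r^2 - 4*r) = (r - 1)/r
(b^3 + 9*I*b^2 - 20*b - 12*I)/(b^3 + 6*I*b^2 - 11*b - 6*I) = (b + 6*I)/(b + 3*I)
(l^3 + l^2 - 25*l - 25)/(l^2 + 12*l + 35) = (l^2 - 4*l - 5)/(l + 7)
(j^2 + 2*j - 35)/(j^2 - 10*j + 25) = (j + 7)/(j - 5)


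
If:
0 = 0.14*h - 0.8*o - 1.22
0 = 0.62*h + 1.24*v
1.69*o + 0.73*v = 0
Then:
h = -37.22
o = -8.04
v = 18.61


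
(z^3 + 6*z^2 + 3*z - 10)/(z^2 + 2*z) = z + 4 - 5/z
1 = 1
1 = 1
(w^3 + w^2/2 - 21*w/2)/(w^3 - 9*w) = (w + 7/2)/(w + 3)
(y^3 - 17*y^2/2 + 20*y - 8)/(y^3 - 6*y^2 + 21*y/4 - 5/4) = 2*(y^2 - 8*y + 16)/(2*y^2 - 11*y + 5)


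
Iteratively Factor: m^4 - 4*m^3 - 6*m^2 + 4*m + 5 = (m + 1)*(m^3 - 5*m^2 - m + 5) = (m - 5)*(m + 1)*(m^2 - 1) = (m - 5)*(m - 1)*(m + 1)*(m + 1)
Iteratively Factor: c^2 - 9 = (c - 3)*(c + 3)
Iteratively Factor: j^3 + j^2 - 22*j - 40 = (j + 4)*(j^2 - 3*j - 10) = (j - 5)*(j + 4)*(j + 2)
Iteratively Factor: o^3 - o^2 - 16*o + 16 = (o - 1)*(o^2 - 16) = (o - 1)*(o + 4)*(o - 4)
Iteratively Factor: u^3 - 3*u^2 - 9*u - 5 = (u - 5)*(u^2 + 2*u + 1) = (u - 5)*(u + 1)*(u + 1)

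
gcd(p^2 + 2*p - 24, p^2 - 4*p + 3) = 1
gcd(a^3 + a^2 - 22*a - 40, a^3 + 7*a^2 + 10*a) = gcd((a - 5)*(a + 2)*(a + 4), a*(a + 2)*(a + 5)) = a + 2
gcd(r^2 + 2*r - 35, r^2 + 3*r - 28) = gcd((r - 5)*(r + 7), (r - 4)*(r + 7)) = r + 7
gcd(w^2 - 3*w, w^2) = w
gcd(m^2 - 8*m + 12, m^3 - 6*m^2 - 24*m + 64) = m - 2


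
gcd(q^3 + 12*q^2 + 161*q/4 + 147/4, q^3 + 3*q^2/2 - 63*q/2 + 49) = q + 7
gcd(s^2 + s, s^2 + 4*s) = s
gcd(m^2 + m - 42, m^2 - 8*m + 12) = m - 6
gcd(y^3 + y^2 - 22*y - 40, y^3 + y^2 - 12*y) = y + 4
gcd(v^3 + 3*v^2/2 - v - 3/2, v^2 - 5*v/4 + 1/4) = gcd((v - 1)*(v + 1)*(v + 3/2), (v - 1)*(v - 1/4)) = v - 1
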